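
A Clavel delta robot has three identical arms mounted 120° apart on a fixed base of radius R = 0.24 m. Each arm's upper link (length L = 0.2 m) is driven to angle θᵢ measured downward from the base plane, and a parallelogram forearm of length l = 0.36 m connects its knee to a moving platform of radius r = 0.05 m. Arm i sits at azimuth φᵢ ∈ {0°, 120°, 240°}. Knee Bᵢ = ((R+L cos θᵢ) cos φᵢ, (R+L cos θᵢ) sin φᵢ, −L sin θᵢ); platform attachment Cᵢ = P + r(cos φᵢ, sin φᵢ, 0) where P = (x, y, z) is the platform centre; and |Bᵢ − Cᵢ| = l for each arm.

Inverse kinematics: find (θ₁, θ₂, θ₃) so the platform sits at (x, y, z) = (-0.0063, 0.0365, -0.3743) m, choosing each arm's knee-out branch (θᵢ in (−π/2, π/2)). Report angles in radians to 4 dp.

θ₁ = 1.0470, θ₂ = 0.8726, θ₃ = 1.1346

rotate P by −φ1: (-0.0063, 0.0365, -0.3743)
  A=0.1963, B=-0.3743, C=(l²−L²−A²−y'²−z²)/(2L)=-0.2259
  √(A²+B²)=0.4227;  θ1 = -1.0878+2.1347 ≈ 1.0470
φ2=120.0° → target in arm frame (0.0348, -0.0128)
  A cos θ + B sin θ = C:  0.1552·cos θ + -0.3743·sin θ = -0.1869
  θ2 = atan2(B,A) + arccos(C/0.4052) = 0.8726
φ3=240.0° → target in arm frame (-0.0285, -0.0237)
  A cos θ + B sin θ = C:  0.2185·cos θ + -0.3743·sin θ = -0.2470
  γ=atan2(-0.3743,0.2185)=-1.0425;  ψ=arccos(-0.5699)=2.1771;  θ3=γ+ψ≈1.1346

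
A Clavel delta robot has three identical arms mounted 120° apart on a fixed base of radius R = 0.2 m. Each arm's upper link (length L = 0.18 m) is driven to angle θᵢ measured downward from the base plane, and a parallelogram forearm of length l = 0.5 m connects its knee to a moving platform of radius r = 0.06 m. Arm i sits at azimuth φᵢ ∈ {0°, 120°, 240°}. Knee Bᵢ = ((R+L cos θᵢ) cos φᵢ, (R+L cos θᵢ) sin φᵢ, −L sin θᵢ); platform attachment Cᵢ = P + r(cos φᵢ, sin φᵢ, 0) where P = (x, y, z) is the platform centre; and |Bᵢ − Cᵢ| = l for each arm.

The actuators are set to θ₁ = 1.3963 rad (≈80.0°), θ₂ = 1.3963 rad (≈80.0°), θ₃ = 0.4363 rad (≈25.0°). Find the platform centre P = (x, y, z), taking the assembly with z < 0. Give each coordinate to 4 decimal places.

(-0.0972, -0.1683, -0.5641)

φ1=0.0°: virtual centre (0.1713, 0.0000, -0.1773), radius l
φ2=120.0°: virtual centre (-0.0856, 0.1483, -0.1773), radius l
φ3=240.0°: virtual centre (-0.1516, -0.2625, -0.0761), radius l
subtract pairs → two planes through P
[-0.5138 0.2966 0.0000]·P = 0.0000;  [-0.6456 -0.5251 0.2024]·P = 0.0369
Cramer: x(z) = -0.0237+0.1302z;  y(z) = -0.0411+0.2254z
sphere 1 gives Az²+Bz+C=0 with A=1.0678, B=0.2852, C=-0.1789;  B²−4AC=0.8453;  roots -0.5641, 0.2970;  negative root z = -0.5641
x = -0.0972, y = -0.1683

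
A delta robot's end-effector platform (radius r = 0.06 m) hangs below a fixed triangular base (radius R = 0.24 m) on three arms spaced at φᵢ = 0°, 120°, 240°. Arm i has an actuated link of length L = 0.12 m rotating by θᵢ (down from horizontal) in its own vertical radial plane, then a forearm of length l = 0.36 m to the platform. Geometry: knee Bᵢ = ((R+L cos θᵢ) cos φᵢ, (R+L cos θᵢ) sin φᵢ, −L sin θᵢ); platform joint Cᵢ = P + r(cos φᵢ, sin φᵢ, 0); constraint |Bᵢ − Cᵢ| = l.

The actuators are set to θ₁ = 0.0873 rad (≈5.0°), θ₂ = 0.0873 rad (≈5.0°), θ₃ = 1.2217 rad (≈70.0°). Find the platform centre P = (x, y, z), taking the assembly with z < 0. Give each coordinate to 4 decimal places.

arm 1 at φ=0.0°: ρ1 = 0.2995;  O1 = (0.2995, 0.0000, -0.0105)
φ2=120.0°: virtual centre (-0.1498, 0.2594, -0.0105), radius l
O3 = (0.2210·cos240.0°, 0.2210·sin240.0°, -0.1128) = (-0.1105, -0.1914, -0.1128)
eliminate P² terms by subtracting sphere 1 from 2 and 3
linear system: -0.8986x+0.5188y = 0.0000−0.0000z; -0.8201x+-0.3829y = -0.0283−-0.2046z
Cramer: x(z) = 0.0191-0.1379z;  y(z) = 0.0330-0.2389z
sphere 1 gives Az²+Bz+C=0 with A=1.0761, B=0.0825, C=-0.0497;  B²−4AC=0.2209;  roots -0.2567, 0.1800;  negative root z = -0.2567
x = 0.0545, y = 0.0943

(0.0545, 0.0943, -0.2567)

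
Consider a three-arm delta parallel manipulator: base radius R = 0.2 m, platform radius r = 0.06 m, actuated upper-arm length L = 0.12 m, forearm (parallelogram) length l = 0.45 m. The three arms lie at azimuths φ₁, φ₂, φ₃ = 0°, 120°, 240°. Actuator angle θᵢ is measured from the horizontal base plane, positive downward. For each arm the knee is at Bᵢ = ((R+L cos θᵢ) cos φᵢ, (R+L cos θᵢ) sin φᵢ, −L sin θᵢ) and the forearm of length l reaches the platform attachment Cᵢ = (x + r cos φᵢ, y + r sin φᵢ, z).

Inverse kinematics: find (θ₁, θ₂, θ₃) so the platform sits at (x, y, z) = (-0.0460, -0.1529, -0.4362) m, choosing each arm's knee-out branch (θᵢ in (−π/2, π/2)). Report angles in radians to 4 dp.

θ₁ = 0.9599, θ₂ = 1.2217, θ₃ = 0.0005

φ1=0.0° → target in arm frame (-0.0460, -0.1529)
  A cos θ + B sin θ = C:  0.1860·cos θ + -0.4362·sin θ = -0.2506
  θ1 = atan2(B,A) + arccos(C/0.4742) = 0.9599
rotate P by −φ2: (-0.1094, 0.1163, -0.4362)
  A cos θ + B sin θ = C:  0.2494·cos θ + -0.4362·sin θ = -0.3246
  √(A²+B²)=0.5025;  θ2 = -1.0514+2.2731 ≈ 1.2217
arm 3 (φ=240.0°): x'=0.1554, y'=0.0366
  A=-0.0154, B=-0.4362, C=(l²−L²−A²−y'²−z²)/(2L)=-0.0156
  √(A²+B²)=0.4365;  θ3 = -1.6061+1.6066 ≈ 0.0005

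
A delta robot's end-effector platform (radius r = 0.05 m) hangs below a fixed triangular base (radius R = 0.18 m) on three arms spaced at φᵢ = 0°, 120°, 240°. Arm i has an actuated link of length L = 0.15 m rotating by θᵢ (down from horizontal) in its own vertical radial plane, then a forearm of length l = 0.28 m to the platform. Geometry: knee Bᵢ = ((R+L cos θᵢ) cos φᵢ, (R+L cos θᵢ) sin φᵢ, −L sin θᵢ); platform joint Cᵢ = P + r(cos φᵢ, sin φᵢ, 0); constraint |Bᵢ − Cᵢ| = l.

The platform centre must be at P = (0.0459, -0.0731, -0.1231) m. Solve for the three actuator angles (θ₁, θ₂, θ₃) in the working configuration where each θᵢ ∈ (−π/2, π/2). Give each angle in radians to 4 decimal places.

arm 1 (φ=0.0°): x'=0.0459, y'=-0.0731
  A cos θ + B sin θ = C:  0.0841·cos θ + -0.1231·sin θ = 0.0944
  γ=atan2(-0.1231,0.0841)=-0.9714;  ψ=arccos(0.6334)=0.8848;  θ1=γ+ψ≈-0.0866
rotate P by −φ2: (-0.0863, -0.0032, -0.1231)
  A=0.2163, B=-0.1231, C=(l²−L²−A²−y'²−z²)/(2L)=-0.0201
  γ=atan2(-0.1231,0.2163)=-0.5175;  ψ=arccos(-0.0808)=1.6517;  θ2=γ+ψ≈1.1342
arm 3 (φ=240.0°): x'=0.0404, y'=0.0763
  A cos θ + B sin θ = C:  0.0896·cos θ + -0.1231·sin θ = 0.0896
  γ=atan2(-0.1231,0.0896)=-0.9414;  ψ=arccos(0.5886)=0.9415;  θ3=γ+ψ≈0.0001

θ₁ = -0.0866, θ₂ = 1.1342, θ₃ = 0.0001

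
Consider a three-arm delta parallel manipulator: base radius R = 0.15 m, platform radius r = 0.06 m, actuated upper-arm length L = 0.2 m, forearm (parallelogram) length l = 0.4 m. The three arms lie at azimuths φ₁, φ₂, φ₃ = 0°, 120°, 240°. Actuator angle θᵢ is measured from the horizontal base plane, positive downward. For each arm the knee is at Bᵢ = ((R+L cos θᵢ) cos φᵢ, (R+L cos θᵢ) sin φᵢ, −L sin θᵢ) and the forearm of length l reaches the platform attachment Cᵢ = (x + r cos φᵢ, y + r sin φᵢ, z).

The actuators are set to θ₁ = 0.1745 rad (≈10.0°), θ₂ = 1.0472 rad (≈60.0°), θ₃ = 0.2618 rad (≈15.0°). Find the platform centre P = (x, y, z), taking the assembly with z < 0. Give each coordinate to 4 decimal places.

arm 1 at φ=0.0°: ρ1 = 0.2870;  centre 1 = (0.2870, 0.0000, -0.0347)
centre 2 = (0.1900·cos120.0°, 0.1900·sin120.0°, -0.1732) = (-0.0950, 0.1645, -0.1732)
φ3=240.0°: virtual centre (-0.1416, -0.2452, -0.0518), radius l
subtract pairs → two planes through P
[-0.7639 0.3291 -0.2770]·P = -0.0175;  [-0.8571 -0.4905 -0.0341]·P = -0.0007
det = 0.6568;  x = 0.0134+-0.2239z,  y = -0.0220+0.3218z
sphere 1 gives Az²+Bz+C=0 with A=1.1537, B=0.1778, C=-0.0835;  B²−4AC=0.4168;  roots -0.3569, 0.2027;  negative root z = -0.3569
x = 0.0933, y = -0.1368

(0.0933, -0.1368, -0.3569)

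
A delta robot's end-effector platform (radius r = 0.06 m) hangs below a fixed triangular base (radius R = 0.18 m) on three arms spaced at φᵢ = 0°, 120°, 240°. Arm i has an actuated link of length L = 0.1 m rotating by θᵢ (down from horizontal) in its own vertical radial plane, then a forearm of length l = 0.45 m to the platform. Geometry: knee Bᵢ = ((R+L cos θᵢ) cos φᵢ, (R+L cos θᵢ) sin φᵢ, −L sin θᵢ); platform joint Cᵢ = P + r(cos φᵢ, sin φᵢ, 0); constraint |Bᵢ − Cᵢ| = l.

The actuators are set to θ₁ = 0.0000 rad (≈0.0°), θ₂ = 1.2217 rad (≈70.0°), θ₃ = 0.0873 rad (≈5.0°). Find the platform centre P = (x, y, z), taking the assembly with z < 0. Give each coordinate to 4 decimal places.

(0.0922, -0.1409, -0.4078)

φ1=0.0°: virtual centre (0.2200, 0.0000, 0.0000), radius l
φ2=120.0°: virtual centre (-0.0771, 0.1335, -0.0940), radius l
S3 = (0.2196·cos240.0°, 0.2196·sin240.0°, -0.0087) = (-0.1098, -0.1902, -0.0087)
eliminate P² terms by subtracting sphere 1 from 2 and 3
plane₁₂: -0.5942x+0.2671y+-0.1879z = -0.0158
Cramer: x(z) = 0.0150-0.1893z;  y(z) = -0.0258+0.2825z
into |P−S₁|² = l²: 1.1156z² + 0.0631z + -0.1598 = 0;  Δ = 0.7171;  z = -0.4078 or 0.3513 → z<0 root = -0.4078
x = 0.0922, y = -0.1409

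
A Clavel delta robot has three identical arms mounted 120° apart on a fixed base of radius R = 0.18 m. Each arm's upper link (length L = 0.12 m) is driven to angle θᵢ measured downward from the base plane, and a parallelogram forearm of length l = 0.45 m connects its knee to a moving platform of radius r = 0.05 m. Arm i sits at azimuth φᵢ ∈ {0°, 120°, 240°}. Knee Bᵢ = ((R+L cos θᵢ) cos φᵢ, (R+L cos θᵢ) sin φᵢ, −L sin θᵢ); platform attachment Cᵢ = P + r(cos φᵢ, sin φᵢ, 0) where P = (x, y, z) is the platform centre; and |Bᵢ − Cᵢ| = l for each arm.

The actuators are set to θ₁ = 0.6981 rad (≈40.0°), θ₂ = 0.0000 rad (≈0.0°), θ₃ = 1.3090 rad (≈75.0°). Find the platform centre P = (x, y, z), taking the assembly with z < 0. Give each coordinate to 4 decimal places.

S1 = (0.2219·cos0.0°, 0.2219·sin0.0°, -0.0771) = (0.2219, 0.0000, -0.0771)
arm 2 at φ=120.0°: (R−r)+L cos θ2 = 0.2500;  S2 = (-0.1250, 0.2165, 0.0000)
S3 = (0.1611·cos240.0°, 0.1611·sin240.0°, -0.1159) = (-0.0805, -0.1395, -0.1159)
subtract pairs → two planes through P
[-0.6939 0.4330 0.1543]·P = 0.0073;  [-0.6049 -0.2790 -0.0776]·P = -0.0158
det = 0.4555;  x = 0.0106+0.0207z,  y = 0.0338+-0.3230z
sphere 1 gives Az²+Bz+C=0 with A=1.1048, B=0.1237, C=-0.1507;  B²−4AC=0.6814;  roots -0.4296, 0.3176;  negative root z = -0.4296
x = 0.0017, y = 0.1726

(0.0017, 0.1726, -0.4296)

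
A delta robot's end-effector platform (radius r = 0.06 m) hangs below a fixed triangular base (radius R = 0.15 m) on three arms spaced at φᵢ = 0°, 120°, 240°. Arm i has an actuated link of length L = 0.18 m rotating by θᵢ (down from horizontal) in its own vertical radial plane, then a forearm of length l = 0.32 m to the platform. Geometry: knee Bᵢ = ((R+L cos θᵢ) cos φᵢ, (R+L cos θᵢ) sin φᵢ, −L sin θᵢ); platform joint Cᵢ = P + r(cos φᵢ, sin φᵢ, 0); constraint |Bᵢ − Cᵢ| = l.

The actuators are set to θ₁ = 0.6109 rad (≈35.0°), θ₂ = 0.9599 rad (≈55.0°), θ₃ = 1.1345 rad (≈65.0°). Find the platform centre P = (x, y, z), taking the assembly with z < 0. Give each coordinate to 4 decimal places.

φ1=0.0°: virtual centre (0.2374, 0.0000, -0.1032), radius l
O2 = (0.1932·cos120.0°, 0.1932·sin120.0°, -0.1474) = (-0.0966, 0.1674, -0.1474)
arm 3 at φ=240.0°: (R−r)+L cos θ3 = 0.1661;  O3 = (-0.0830, -0.1438, -0.1631)
eliminate P² terms by subtracting sphere 1 from 2 and 3
linear system: -0.6681x+0.3347y = -0.0080−-0.0884z; -0.6410x+-0.2876y = -0.0128−-0.1198z
det = 0.4067;  x = 0.0162+-0.1611z,  y = 0.0086+-0.0575z
quadratic in z: (1.0293)z²+(0.2768)z+(-0.0427)=0, √Δ=0.5025 → z ∈ {-0.3786, 0.1096}; z = -0.3786 (taking z<0)
x = 0.0772, y = 0.0303

(0.0772, 0.0303, -0.3786)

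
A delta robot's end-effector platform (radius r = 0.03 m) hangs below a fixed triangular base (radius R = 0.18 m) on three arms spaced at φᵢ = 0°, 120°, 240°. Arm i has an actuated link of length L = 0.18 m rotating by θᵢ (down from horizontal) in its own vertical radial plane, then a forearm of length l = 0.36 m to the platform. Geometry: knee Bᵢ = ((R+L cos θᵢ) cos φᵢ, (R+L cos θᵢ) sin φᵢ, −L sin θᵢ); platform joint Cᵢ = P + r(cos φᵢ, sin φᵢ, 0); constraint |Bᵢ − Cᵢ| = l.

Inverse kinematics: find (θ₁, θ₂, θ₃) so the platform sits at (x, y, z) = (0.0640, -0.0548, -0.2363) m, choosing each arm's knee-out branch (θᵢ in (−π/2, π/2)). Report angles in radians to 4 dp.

arm 1 (φ=0.0°): x'=0.0640, y'=-0.0548
  e−x'=0.0860;  (l²−L²−(e−x')²−y'²−z²)/2L = 0.0860
  θ1 = atan2(B,A) + arccos(C/0.2515) = 0.0000
φ2=120.0° → target in arm frame (-0.0795, -0.0280)
  e−x'=0.2295;  (l²−L²−(e−x')²−y'²−z²)/2L = -0.0335
  γ=atan2(-0.2363,0.2295)=-0.8001;  ψ=arccos(-0.1018)=1.6728;  θ2=γ+ψ≈0.8727
φ3=240.0° → target in arm frame (0.0155, 0.0828)
  e−x'=0.1345;  (l²−L²−(e−x')²−y'²−z²)/2L = 0.0456
  θ3 = atan2(B,A) + arccos(C/0.2719) = 0.3493

θ₁ = 0.0000, θ₂ = 0.8727, θ₃ = 0.3493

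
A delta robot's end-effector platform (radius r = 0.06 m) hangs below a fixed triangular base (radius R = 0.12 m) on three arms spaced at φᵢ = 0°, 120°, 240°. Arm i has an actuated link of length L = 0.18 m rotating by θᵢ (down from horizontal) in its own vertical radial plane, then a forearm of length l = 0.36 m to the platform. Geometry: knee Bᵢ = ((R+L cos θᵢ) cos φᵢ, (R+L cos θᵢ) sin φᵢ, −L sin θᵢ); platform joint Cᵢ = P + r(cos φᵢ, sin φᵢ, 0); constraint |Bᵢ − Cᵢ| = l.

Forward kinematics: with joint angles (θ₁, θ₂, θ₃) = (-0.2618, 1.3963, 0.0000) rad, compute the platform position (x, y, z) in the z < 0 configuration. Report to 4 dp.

φ1=0.0°: virtual centre (0.2339, 0.0000, 0.0466), radius l
φ2=120.0°: virtual centre (-0.0456, 0.0790, -0.1773), radius l
φ3=240.0°: virtual centre (-0.1200, -0.2078, 0.0000), radius l
eliminate P² terms by subtracting sphere 1 from 2 and 3
plane₁₂: -0.5590x+0.1580y+-0.4477z = -0.0171
det = 0.3442;  x = 0.0203+-0.5834z,  y = -0.0364+0.7692z
sphere 1 gives Az²+Bz+C=0 with A=1.9321, B=0.1000, C=-0.0805;  B²−4AC=0.6322;  roots -0.2317, 0.1799;  negative root z = -0.2317
x = 0.1555, y = -0.2146

(0.1555, -0.2146, -0.2317)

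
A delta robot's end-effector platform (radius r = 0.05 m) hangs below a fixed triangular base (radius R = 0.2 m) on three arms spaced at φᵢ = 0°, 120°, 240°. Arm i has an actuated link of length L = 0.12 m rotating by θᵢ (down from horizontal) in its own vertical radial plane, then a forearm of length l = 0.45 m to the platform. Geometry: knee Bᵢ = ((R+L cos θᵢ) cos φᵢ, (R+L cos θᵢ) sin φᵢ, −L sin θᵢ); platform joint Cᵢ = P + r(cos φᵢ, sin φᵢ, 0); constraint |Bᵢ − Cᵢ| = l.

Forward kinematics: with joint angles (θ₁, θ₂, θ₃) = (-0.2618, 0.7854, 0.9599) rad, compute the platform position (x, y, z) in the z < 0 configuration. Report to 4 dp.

(0.1458, 0.0228, -0.4020)

O1 = (0.2659·cos0.0°, 0.2659·sin0.0°, 0.0311) = (0.2659, 0.0000, 0.0311)
φ2=120.0°: virtual centre (-0.1174, 0.2034, -0.0849), radius l
O3 = (0.2188·cos240.0°, 0.2188·sin240.0°, -0.0983) = (-0.1094, -0.1895, -0.0983)
|O₂|²−|O₁|² = -0.0093;  |O₃|²−|O₁|² = -0.0141
[-0.7667 0.4068 -0.2318]·P = -0.0093;  [-0.7507 -0.3790 -0.2587]·P = -0.0141
det = 0.5959;  x = 0.0156+-0.3240z,  y = 0.0064+-0.0408z
sphere 1 gives Az²+Bz+C=0 with A=1.1067, B=0.0996, C=-0.1388;  B²−4AC=0.6244;  roots -0.4020, 0.3120;  negative root z = -0.4020
x = 0.1458, y = 0.0228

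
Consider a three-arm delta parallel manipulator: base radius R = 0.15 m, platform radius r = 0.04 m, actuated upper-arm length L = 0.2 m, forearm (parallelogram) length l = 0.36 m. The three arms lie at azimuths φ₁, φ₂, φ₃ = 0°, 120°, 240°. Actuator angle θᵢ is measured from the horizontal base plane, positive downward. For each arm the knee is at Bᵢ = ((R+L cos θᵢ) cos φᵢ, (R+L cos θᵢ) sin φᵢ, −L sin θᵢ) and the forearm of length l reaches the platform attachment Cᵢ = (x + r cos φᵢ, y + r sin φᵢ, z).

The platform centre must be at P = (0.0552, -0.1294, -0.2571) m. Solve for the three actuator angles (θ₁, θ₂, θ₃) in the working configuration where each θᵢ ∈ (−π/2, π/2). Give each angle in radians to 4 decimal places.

arm 1 (φ=0.0°): x'=0.0552, y'=-0.1294
  A=0.0548, B=-0.2571, C=(l²−L²−A²−y'²−z²)/(2L)=0.0094
  θ1 = atan2(B,A) + arccos(C/0.2629) = 0.1743
arm 2 (φ=120.0°): x'=-0.1397, y'=0.0169
  A=0.2497, B=-0.2571, C=(l²−L²−A²−y'²−z²)/(2L)=-0.0978
  √(A²+B²)=0.3584;  θ2 = -0.8001+1.8472 ≈ 1.0471
arm 3 (φ=240.0°): x'=0.0845, y'=0.1125
  A=0.0255, B=-0.2571, C=(l²−L²−A²−y'²−z²)/(2L)=0.0255
  √(A²+B²)=0.2584;  θ3 = -1.4718+1.4720 ≈ 0.0002

θ₁ = 0.1743, θ₂ = 1.0471, θ₃ = 0.0002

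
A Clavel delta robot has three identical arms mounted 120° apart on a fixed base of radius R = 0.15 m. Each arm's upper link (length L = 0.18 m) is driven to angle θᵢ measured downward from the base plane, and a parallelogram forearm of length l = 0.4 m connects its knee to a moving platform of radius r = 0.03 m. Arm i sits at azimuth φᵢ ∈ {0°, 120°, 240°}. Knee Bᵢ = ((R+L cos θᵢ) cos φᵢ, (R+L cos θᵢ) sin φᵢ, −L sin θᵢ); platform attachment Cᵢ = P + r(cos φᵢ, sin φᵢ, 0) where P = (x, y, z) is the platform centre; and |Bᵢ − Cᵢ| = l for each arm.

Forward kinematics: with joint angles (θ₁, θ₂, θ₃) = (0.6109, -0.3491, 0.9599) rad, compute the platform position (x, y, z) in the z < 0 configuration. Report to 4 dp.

(-0.0325, 0.1625, -0.3122)

φ1=0.0°: virtual centre (0.2674, 0.0000, -0.1032), radius l
arm 2 at φ=120.0°: ρ2 = 0.2891;  S2 = (-0.1446, 0.2504, 0.0616)
arm 3 at φ=240.0°: ρ3 = 0.2232;  S3 = (-0.1116, -0.1933, -0.1474)
subtract pairs → two planes through P
[-0.8240 0.5008 0.3296]·P = 0.0052;  [-0.7581 -0.3867 -0.0884]·P = -0.0106
det = 0.6983;  x = 0.0047+0.1191z,  y = 0.0182+-0.4622z
sphere 1 gives Az²+Bz+C=0 with A=1.2278, B=0.1271, C=-0.0800;  B²−4AC=0.4090;  roots -0.3122, 0.2087;  negative root z = -0.3122
x = -0.0325, y = 0.1625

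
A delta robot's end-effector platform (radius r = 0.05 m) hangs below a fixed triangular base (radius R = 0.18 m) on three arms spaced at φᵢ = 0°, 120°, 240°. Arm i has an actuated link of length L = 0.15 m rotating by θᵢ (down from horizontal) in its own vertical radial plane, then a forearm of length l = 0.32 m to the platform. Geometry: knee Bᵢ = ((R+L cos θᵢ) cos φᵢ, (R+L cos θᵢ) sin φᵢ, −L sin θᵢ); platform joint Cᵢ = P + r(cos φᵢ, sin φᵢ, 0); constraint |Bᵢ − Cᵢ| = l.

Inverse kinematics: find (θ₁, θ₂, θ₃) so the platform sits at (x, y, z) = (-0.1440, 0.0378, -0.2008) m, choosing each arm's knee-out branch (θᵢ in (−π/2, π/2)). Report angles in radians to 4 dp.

rotate P by −φ1: (-0.1440, 0.0378, -0.2008)
  A=0.2740, B=-0.2008, C=(l²−L²−A²−y'²−z²)/(2L)=-0.1231
  γ=atan2(-0.2008,0.2740)=-0.6324;  ψ=arccos(-0.3623)=1.9416;  θ1=γ+ψ≈1.3091
arm 2 (φ=120.0°): x'=0.1047, y'=0.1058
  e−x'=0.0253;  (l²−L²−(e−x')²−y'²−z²)/2L = 0.0925
  θ2 = atan2(B,A) + arccos(C/0.2024) = -0.3494
φ3=240.0° → target in arm frame (0.0393, -0.1436)
  A=0.0907, B=-0.2008, C=(l²−L²−A²−y'²−z²)/(2L)=0.0357
  θ3 = atan2(B,A) + arccos(C/0.2203) = 0.2615

θ₁ = 1.3091, θ₂ = -0.3494, θ₃ = 0.2615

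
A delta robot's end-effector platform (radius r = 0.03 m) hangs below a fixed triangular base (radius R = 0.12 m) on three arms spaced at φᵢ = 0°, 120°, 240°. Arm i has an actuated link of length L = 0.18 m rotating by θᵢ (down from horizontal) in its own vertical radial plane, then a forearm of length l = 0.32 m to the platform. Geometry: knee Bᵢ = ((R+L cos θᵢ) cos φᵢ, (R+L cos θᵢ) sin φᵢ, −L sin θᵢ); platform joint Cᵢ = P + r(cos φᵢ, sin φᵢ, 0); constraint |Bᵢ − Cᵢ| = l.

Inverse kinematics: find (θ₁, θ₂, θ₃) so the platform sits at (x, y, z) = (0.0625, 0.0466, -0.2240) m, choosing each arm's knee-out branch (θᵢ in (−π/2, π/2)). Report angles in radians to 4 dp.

rotate P by −φ1: (0.0625, 0.0466, -0.2240)
  A cos θ + B sin θ = C:  0.0275·cos θ + -0.2240·sin θ = 0.0469
  √(A²+B²)=0.2257;  θ1 = -1.4486+1.3613 ≈ -0.0873
arm 2 (φ=120.0°): x'=0.0091, y'=-0.0774
  e−x'=0.0809;  (l²−L²−(e−x')²−y'²−z²)/2L = 0.0202
  √(A²+B²)=0.2382;  θ2 = -1.2242+1.4857 ≈ 0.2615
arm 3 (φ=240.0°): x'=-0.0716, y'=0.0308
  A cos θ + B sin θ = C:  0.1616·cos θ + -0.2240·sin θ = -0.0201
  √(A²+B²)=0.2762;  θ3 = -0.9458+1.6437 ≈ 0.6979

θ₁ = -0.0873, θ₂ = 0.2615, θ₃ = 0.6979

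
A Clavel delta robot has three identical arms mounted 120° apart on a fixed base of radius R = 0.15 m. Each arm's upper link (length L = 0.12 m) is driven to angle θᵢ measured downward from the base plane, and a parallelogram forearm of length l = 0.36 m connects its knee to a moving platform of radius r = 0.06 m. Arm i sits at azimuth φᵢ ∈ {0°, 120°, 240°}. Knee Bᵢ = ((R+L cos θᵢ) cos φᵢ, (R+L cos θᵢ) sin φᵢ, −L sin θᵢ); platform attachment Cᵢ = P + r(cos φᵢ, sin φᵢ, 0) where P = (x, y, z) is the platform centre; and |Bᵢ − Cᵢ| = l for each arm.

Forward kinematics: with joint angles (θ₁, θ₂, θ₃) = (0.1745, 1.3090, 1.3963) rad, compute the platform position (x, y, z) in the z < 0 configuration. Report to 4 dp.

(0.1682, 0.0131, -0.3784)

centre 1 = (0.2082·cos0.0°, 0.2082·sin0.0°, -0.0208) = (0.2082, 0.0000, -0.0208)
centre 2 = (0.1211·cos120.0°, 0.1211·sin120.0°, -0.1159) = (-0.0605, 0.1048, -0.1159)
centre 3 = (0.1108·cos240.0°, 0.1108·sin240.0°, -0.1182) = (-0.0554, -0.0960, -0.1182)
subtract pairs → two planes through P
linear system: -0.5374x+0.2097y = -0.0157−-0.1902z; -0.5272x+-0.1920y = -0.0175−-0.1947z
Cramer: x(z) = 0.0313-0.3618z;  y(z) = 0.0054-0.0205z
sphere 1 gives Az²+Bz+C=0 with A=1.1313, B=0.1695, C=-0.0978;  B²−4AC=0.4715;  roots -0.3784, 0.2286;  negative root z = -0.3784
x = 0.1682, y = 0.0131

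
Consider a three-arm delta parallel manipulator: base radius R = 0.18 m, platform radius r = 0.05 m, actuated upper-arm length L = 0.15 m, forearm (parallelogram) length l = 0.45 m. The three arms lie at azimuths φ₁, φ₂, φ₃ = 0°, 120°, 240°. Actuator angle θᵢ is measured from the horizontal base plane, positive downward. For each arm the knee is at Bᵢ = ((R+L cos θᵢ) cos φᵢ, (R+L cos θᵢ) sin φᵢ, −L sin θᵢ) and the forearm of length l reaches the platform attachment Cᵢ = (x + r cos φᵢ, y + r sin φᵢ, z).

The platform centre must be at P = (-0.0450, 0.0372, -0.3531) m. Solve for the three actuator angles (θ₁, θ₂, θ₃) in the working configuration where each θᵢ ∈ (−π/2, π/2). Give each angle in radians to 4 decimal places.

θ₁ = 0.2617, θ₂ = -0.2619, θ₃ = 0.0876

arm 1 (φ=0.0°): x'=-0.0450, y'=0.0372
  A=0.1750, B=-0.3531, C=(l²−L²−A²−y'²−z²)/(2L)=0.0777
  θ1 = atan2(B,A) + arccos(C/0.3941) = 0.2617
φ2=120.0° → target in arm frame (0.0547, 0.0204)
  A cos θ + B sin θ = C:  0.0753·cos θ + -0.3531·sin θ = 0.1641
  √(A²+B²)=0.3610;  θ2 = -1.3607+1.0989 ≈ -0.2619
φ3=240.0° → target in arm frame (-0.0097, -0.0576)
  A=0.1397, B=-0.3531, C=(l²−L²−A²−y'²−z²)/(2L)=0.1083
  γ=atan2(-0.3531,0.1397)=-1.1940;  ψ=arccos(0.2852)=1.2816;  θ3=γ+ψ≈0.0876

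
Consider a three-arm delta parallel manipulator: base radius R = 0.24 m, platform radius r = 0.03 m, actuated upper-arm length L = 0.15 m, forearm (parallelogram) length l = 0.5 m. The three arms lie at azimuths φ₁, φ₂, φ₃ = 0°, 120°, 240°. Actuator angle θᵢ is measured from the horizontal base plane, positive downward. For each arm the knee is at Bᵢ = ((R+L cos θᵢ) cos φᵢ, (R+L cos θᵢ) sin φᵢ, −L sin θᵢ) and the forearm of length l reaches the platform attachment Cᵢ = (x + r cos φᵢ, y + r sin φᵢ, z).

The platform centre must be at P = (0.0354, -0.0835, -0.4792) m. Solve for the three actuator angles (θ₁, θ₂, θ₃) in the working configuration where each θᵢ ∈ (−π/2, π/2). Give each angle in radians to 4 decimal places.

rotate P by −φ1: (0.0354, -0.0835, -0.4792)
  A=0.1746, B=-0.4792, C=(l²−L²−A²−y'²−z²)/(2L)=-0.1320
  θ1 = atan2(B,A) + arccos(C/0.5100) = 0.6111
rotate P by −φ2: (-0.0900, 0.0111, -0.4792)
  e−x'=0.3000;  (l²−L²−(e−x')²−y'²−z²)/2L = -0.3075
  γ=atan2(-0.4792,0.3000)=-1.0114;  ψ=arccos(-0.5440)=2.1460;  θ2=γ+ψ≈1.1345
arm 3 (φ=240.0°): x'=0.0546, y'=0.0724
  A cos θ + B sin θ = C:  0.1554·cos θ + -0.4792·sin θ = -0.1051
  θ3 = atan2(B,A) + arccos(C/0.5038) = 0.5237

θ₁ = 0.6111, θ₂ = 1.1345, θ₃ = 0.5237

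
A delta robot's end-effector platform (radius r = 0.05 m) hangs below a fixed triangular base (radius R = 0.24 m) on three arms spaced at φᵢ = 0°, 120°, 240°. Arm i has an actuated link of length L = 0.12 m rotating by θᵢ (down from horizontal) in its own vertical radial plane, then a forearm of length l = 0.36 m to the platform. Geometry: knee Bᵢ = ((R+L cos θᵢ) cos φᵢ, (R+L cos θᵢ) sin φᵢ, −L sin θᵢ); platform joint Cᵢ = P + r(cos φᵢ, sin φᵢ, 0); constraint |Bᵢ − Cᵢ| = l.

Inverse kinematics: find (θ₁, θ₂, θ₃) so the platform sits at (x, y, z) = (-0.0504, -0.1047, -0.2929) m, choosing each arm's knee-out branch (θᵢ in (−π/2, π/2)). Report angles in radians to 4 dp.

arm 1 (φ=0.0°): x'=-0.0504, y'=-0.1047
  A cos θ + B sin θ = C:  0.2404·cos θ + -0.2929·sin θ = -0.1639
  θ1 = atan2(B,A) + arccos(C/0.3789) = 1.1347
arm 2 (φ=120.0°): x'=-0.0655, y'=0.0960
  A cos θ + B sin θ = C:  0.2555·cos θ + -0.2929·sin θ = -0.1878
  θ2 = atan2(B,A) + arccos(C/0.3887) = 1.2216
φ3=240.0° → target in arm frame (0.1159, 0.0087)
  e−x'=0.0741;  (l²−L²−(e−x')²−y'²−z²)/2L = 0.0993
  θ3 = atan2(B,A) + arccos(C/0.3021) = -0.0871

θ₁ = 1.1347, θ₂ = 1.2216, θ₃ = -0.0871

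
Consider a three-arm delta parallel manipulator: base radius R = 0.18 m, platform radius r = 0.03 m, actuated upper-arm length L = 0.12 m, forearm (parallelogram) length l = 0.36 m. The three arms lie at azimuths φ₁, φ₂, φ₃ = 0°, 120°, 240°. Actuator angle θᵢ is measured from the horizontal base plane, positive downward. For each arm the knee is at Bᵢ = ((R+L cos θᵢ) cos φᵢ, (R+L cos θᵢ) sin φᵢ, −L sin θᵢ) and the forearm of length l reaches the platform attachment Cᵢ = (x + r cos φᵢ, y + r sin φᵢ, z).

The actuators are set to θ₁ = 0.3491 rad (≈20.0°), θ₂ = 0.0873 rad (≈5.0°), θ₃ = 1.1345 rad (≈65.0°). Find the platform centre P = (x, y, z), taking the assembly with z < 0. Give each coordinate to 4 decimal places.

arm 1 at φ=0.0°: ρ1 = 0.2628;  S1 = (0.2628, 0.0000, -0.0410)
φ2=120.0°: virtual centre (-0.1348, 0.2334, -0.0105), radius l
S3 = (0.2007·cos240.0°, 0.2007·sin240.0°, -0.1088) = (-0.1004, -0.1738, -0.1088)
subtract pairs → two planes through P
linear system: -0.7951x+0.4669y = 0.0020−0.0612z; -0.7262x+-0.3476y = -0.0186−-0.1354z
Cramer: x(z) = 0.0130-0.0682z;  y(z) = 0.0264-0.2471z
sphere 1 gives Az²+Bz+C=0 with A=1.0657, B=0.1031, C=-0.0648;  B²−4AC=0.2869;  roots -0.2997, 0.2030;  negative root z = -0.2997
x = 0.0334, y = 0.1005

(0.0334, 0.1005, -0.2997)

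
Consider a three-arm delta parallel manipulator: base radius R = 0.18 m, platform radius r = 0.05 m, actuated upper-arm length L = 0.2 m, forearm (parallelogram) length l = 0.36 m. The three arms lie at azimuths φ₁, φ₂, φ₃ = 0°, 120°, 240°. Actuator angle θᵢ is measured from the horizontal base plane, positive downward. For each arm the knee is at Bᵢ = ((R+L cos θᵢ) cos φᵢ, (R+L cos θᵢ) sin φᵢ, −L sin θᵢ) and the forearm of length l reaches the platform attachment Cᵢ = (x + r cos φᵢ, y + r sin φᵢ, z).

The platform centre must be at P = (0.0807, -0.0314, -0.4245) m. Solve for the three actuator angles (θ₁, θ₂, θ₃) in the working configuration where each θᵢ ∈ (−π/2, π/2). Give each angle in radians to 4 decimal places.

rotate P by −φ1: (0.0807, -0.0314, -0.4245)
  A cos θ + B sin θ = C:  0.0493·cos θ + -0.4245·sin θ = -0.2350
  √(A²+B²)=0.4274;  θ1 = -1.4552+2.1532 ≈ 0.6980
arm 2 (φ=120.0°): x'=-0.0675, y'=-0.0542
  A cos θ + B sin θ = C:  0.1975·cos θ + -0.4245·sin θ = -0.3314
  θ2 = atan2(B,A) + arccos(C/0.4682) = 1.2219
arm 3 (φ=240.0°): x'=-0.0132, y'=0.0856
  A cos θ + B sin θ = C:  0.1432·cos θ + -0.4245·sin θ = -0.2960
  √(A²+B²)=0.4480;  θ3 = -1.2455+2.2927 ≈ 1.0472

θ₁ = 0.6980, θ₂ = 1.2219, θ₃ = 1.0472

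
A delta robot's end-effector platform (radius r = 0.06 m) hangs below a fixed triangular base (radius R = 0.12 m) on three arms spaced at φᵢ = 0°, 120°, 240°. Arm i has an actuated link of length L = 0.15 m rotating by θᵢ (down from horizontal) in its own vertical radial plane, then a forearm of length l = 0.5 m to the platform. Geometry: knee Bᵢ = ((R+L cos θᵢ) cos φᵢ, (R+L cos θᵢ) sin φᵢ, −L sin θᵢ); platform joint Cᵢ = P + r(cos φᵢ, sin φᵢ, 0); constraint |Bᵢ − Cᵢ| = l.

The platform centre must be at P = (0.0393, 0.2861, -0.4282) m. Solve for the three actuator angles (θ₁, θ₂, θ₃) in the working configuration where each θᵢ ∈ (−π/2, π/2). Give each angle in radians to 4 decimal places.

arm 1 (φ=0.0°): x'=0.0393, y'=0.2861
  A cos θ + B sin θ = C:  0.0207·cos θ + -0.4282·sin θ = -0.1271
  θ1 = atan2(B,A) + arccos(C/0.4287) = 0.3494
rotate P by −φ2: (0.2281, -0.1771, -0.4282)
  A cos θ + B sin θ = C:  -0.1681·cos θ + -0.4282·sin θ = -0.0516
  √(A²+B²)=0.4600;  θ2 = -1.9449+1.6832 ≈ -0.2617
φ3=240.0° → target in arm frame (-0.2674, -0.1090)
  e−x'=0.3274;  (l²−L²−(e−x')²−y'²−z²)/2L = -0.2498
  γ=atan2(-0.4282,0.3274)=-0.9180;  ψ=arccos(-0.4634)=2.0527;  θ3=γ+ψ≈1.1347

θ₁ = 0.3494, θ₂ = -0.2617, θ₃ = 1.1347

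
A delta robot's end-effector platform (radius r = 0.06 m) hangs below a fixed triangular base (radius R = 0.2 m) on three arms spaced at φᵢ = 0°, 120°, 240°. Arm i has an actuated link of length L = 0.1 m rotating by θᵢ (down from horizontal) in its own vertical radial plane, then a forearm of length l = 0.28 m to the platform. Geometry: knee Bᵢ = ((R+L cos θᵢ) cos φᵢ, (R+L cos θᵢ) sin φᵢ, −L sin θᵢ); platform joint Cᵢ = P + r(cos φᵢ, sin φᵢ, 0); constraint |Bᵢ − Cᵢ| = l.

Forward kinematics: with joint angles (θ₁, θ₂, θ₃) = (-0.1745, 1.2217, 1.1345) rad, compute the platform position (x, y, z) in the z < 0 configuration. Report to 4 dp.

(0.1018, -0.0074, -0.2269)

φ1=0.0°: virtual centre (0.2385, 0.0000, 0.0174), radius l
arm 2 at φ=120.0°: e+L cos θ2 = 0.1742;  centre 2 = (-0.0871, 0.1509, -0.0940)
centre 3 = (0.1823·cos240.0°, 0.1823·sin240.0°, -0.0906) = (-0.0911, -0.1578, -0.0906)
|centre ₂|²−|centre ₁|² = -0.0180;  |centre ₃|²−|centre ₁|² = -0.0157
[-0.6512 0.3017 -0.2227]·P = -0.0180;  [-0.6592 -0.3157 -0.2160]·P = -0.0157
Cramer: x(z) = 0.0258-0.3349z;  y(z) = -0.0040+0.0152z
sphere 1 gives Az²+Bz+C=0 with A=1.1124, B=0.1076, C=-0.0328;  B²−4AC=0.1577;  roots -0.2269, 0.1301;  negative root z = -0.2269
x = 0.1018, y = -0.0074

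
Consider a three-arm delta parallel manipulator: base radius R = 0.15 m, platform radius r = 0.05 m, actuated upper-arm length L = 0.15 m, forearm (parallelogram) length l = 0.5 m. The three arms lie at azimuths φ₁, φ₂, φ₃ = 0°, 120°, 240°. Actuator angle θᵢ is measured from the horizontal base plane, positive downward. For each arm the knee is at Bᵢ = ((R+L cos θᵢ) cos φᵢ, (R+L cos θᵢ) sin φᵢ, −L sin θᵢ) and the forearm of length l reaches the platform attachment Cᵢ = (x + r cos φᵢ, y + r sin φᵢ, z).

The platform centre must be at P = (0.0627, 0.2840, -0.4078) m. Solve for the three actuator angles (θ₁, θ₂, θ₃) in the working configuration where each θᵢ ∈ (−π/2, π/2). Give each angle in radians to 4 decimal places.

φ1=0.0° → target in arm frame (0.0627, 0.2840)
  A cos θ + B sin θ = C:  0.0373·cos θ + -0.4078·sin θ = -0.0695
  γ=atan2(-0.4078,0.0373)=-1.4796;  ψ=arccos(-0.1697)=1.7413;  θ1=γ+ψ≈0.2617
φ2=120.0° → target in arm frame (0.2146, -0.1963)
  A cos θ + B sin θ = C:  -0.1146·cos θ + -0.4078·sin θ = 0.0318
  γ=atan2(-0.4078,-0.1146)=-1.8448;  ψ=arccos(0.0750)=1.4957;  θ2=γ+ψ≈-0.3490
φ3=240.0° → target in arm frame (-0.2773, -0.0877)
  A cos θ + B sin θ = C:  0.3773·cos θ + -0.4078·sin θ = -0.2962
  √(A²+B²)=0.5556;  θ3 = -0.8242+2.1330 ≈ 1.3088

θ₁ = 0.2617, θ₂ = -0.3490, θ₃ = 1.3088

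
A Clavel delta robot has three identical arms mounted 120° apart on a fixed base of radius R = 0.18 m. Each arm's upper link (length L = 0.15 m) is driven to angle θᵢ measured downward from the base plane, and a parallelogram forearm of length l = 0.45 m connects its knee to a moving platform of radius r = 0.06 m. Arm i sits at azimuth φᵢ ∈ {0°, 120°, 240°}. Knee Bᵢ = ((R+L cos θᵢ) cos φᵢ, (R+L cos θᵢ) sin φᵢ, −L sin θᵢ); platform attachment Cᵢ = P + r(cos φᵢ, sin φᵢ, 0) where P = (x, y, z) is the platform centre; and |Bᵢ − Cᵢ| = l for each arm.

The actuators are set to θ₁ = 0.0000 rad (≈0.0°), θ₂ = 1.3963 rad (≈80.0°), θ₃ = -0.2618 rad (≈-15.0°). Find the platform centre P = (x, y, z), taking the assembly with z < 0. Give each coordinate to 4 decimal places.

arm 1 at φ=0.0°: e+L cos θ1 = 0.2700;  centre 1 = (0.2700, 0.0000, 0.0000)
arm 2 at φ=120.0°: e+L cos θ2 = 0.1460;  centre 2 = (-0.0730, 0.1265, -0.1477)
centre 3 = (0.2649·cos240.0°, 0.2649·sin240.0°, 0.0388) = (-0.1324, -0.2294, 0.0388)
subtract pairs → two planes through P
linear system: -0.6860x+0.2530y = -0.0297−-0.2954z; -0.8049x+-0.4588y = -0.0012−0.0776z
Cramer: x(z) = 0.0269-0.2236z;  y(z) = -0.0446+0.5615z
quadratic in z: (1.3653)z²+(0.0586)z+(-0.1414)=0, √Δ=0.8808 → z ∈ {-0.3440, 0.3011}; z = -0.3440 (taking z<0)
x = 0.1039, y = -0.2378

(0.1039, -0.2378, -0.3440)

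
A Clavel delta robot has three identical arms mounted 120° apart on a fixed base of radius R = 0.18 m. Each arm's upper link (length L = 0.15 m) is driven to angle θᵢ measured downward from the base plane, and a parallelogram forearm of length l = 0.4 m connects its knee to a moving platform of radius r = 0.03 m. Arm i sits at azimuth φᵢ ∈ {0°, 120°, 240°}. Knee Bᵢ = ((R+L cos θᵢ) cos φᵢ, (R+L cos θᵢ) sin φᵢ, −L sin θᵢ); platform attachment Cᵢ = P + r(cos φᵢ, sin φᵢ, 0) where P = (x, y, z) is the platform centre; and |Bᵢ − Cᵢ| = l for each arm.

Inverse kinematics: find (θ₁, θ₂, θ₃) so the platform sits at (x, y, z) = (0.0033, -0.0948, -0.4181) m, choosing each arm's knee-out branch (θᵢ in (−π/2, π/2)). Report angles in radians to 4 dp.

θ₁ = 0.8728, θ₂ = 1.2222, θ₃ = 0.5238

arm 1 (φ=0.0°): x'=0.0033, y'=-0.0948
  e−x'=0.1467;  (l²−L²−(e−x')²−y'²−z²)/2L = -0.2261
  √(A²+B²)=0.4431;  θ1 = -1.2333+2.1062 ≈ 0.8728
arm 2 (φ=120.0°): x'=-0.0837, y'=0.0445
  A cos θ + B sin θ = C:  0.2337·cos θ + -0.4181·sin θ = -0.3131
  θ2 = atan2(B,A) + arccos(C/0.4790) = 1.2222
φ3=240.0° → target in arm frame (0.0804, 0.0503)
  e−x'=0.0696;  (l²−L²−(e−x')²−y'²−z²)/2L = -0.1489
  √(A²+B²)=0.4238;  θ3 = -1.4060+1.9298 ≈ 0.5238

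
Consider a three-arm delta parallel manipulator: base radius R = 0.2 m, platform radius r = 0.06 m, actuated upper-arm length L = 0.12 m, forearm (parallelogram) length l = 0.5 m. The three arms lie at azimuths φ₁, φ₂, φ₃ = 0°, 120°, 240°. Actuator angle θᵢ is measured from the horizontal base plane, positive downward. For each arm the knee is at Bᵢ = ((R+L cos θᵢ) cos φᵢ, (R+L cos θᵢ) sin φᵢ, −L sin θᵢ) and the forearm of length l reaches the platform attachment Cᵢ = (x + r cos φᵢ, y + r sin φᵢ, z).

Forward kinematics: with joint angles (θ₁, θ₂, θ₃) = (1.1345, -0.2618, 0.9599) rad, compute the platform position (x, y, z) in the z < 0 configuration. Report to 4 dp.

(-0.1223, 0.1586, -0.4649)

φ1=0.0°: virtual centre (0.1907, 0.0000, -0.1088), radius l
arm 2 at φ=120.0°: ρ2 = 0.2559;  S2 = (-0.1280, 0.2216, 0.0311)
S3 = (0.2088·cos240.0°, 0.2088·sin240.0°, -0.0983) = (-0.1044, -0.1809, -0.0983)
|S₂|²−|S₁|² = 0.0183;  |S₃|²−|S₁|² = 0.0051
linear system: -0.6373x+0.4433y = 0.0183−0.2796z; -0.5903x+-0.3617y = 0.0051−0.0209z
Cramer: x(z) = -0.0180+0.2244z;  y(z) = 0.0153-0.3083z
into |P−S₁|² = l²: 1.1454z² + 0.1144z + -0.1944 = 0;  Δ = 0.9036;  z = -0.4649 or 0.3650 → z<0 root = -0.4649
x = -0.1223, y = 0.1586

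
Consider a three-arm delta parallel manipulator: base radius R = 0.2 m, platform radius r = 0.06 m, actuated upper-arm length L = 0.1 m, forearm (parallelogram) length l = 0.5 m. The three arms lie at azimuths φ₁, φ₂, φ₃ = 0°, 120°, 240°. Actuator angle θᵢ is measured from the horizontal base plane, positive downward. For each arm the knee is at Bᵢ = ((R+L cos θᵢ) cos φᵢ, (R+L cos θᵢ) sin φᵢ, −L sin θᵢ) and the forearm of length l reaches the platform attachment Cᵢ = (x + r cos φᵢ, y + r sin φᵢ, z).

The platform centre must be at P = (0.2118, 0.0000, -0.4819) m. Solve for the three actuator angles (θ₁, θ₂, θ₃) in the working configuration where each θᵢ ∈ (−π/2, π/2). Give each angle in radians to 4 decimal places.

arm 1 (φ=0.0°): x'=0.2118, y'=0.0000
  e−x'=-0.0718;  (l²−L²−(e−x')²−y'²−z²)/2L = 0.0131
  √(A²+B²)=0.4872;  θ1 = -1.7187+1.5439 ≈ -0.1748
φ2=120.0° → target in arm frame (-0.1059, -0.1834)
  A=0.2459, B=-0.4819, C=(l²−L²−A²−y'²−z²)/(2L)=-0.4317
  θ2 = atan2(B,A) + arccos(C/0.5410) = 1.3957
φ3=240.0° → target in arm frame (-0.1059, 0.1834)
  A cos θ + B sin θ = C:  0.2459·cos θ + -0.4819·sin θ = -0.4317
  γ=atan2(-0.4819,0.2459)=-1.0990;  ψ=arccos(-0.7979)=2.4947;  θ3=γ+ψ≈1.3957

θ₁ = -0.1748, θ₂ = 1.3957, θ₃ = 1.3957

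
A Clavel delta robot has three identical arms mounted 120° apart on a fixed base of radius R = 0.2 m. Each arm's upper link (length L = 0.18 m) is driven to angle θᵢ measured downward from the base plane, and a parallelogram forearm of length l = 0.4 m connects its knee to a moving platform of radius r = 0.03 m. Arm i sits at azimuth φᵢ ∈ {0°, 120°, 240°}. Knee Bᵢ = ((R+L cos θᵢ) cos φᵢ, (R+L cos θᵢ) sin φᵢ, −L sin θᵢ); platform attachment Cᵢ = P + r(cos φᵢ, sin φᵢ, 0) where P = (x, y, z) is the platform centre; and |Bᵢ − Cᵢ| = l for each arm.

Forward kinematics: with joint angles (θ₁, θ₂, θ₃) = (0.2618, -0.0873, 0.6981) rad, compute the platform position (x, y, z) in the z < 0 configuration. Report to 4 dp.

centre 1 = (0.3439·cos0.0°, 0.3439·sin0.0°, -0.0466) = (0.3439, 0.0000, -0.0466)
arm 2 at φ=120.0°: ρ2 = 0.3493;  centre 2 = (-0.1747, 0.3025, 0.0157)
centre 3 = (0.3079·cos240.0°, 0.3079·sin240.0°, -0.1157) = (-0.1539, -0.2666, -0.1157)
eliminate P² terms by subtracting sphere 1 from 2 and 3
plane₁₂: -1.0370x+0.6050y+0.1246z = 0.0019
Cramer: x(z) = 0.0056-0.0149z;  y(z) = 0.0126-0.2314z
quadratic in z: (1.0538)z²+(0.0974)z+(-0.0432)=0, √Δ=0.4378 → z ∈ {-0.2539, 0.1615}; z = -0.2539 (taking z<0)
x = 0.0093, y = 0.0713

(0.0093, 0.0713, -0.2539)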